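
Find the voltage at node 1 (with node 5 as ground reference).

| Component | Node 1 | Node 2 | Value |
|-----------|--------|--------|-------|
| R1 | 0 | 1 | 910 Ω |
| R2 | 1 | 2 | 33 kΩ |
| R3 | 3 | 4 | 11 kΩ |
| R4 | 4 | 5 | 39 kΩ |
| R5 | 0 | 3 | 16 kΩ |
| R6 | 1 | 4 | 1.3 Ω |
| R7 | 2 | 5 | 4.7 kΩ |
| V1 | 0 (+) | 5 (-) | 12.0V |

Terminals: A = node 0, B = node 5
Nodal analysis, taking node 5 as the 0 V reference.
Source V1 fixes V_0 = 12 V.
KCL at each unknown node (sum of currents leaving = 0; resistances in Ω):
  Node 1: (V_1 - 12)/910 + (V_1 - V_2)/33000 + (V_1 - V_4)/1.3 = 0
  Node 2: (V_2 - V_1)/33000 + (V_2 - 0)/4700 = 0
  Node 3: (V_3 - V_4)/11000 + (V_3 - 12)/16000 = 0
  Node 4: (V_4 - V_3)/11000 + (V_4 - 0)/39000 + (V_4 - V_1)/1.3 = 0
Collecting terms (coefficients in siemens):
  0.7704·V_1 - 0.0000303·V_2 - 0.7692·V_4 = 0.01319
  0.0002431·V_2 - 0.0000303·V_1 = 0
  0.0001534·V_3 - 0.00009091·V_4 = 0.00075
  0.7693·V_4 - 0.7692·V_1 - 0.00009091·V_3 = 0
Solving these 4 simultaneous equations (Gaussian elimination) gives:
  V_1 = 11.47 V, V_2 = 1.43 V, V_3 = 11.69 V, V_4 = 11.47 V
The requested potential is V_1 = 11.47 V.

Final answer: V_1 = 11.47 V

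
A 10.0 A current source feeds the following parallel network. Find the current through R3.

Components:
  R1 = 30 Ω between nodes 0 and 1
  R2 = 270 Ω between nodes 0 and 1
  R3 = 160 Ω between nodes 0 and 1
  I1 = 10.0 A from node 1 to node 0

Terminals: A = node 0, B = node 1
All resistors sit directly between nodes 0 and 1, so they are in parallel and share one voltage V; the full source current 10 A splits among them.
1/R_par = 1/30 + 1/270 + 1/160 = 0.04329 S  =>  R_par = 23.1 Ω
V = I × R_par = 10 × 23.1 = 231 V
I_R3 = V/R3 = 231/160 = 1.444 A

Final answer: 1.444 A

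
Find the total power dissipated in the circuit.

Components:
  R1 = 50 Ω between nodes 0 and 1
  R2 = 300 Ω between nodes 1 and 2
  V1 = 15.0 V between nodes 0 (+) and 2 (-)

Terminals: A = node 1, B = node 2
Nodal analysis, taking node 2 as the 0 V reference.
Source V1 fixes V_0 = 15 V.
KCL at each unknown node (sum of currents leaving = 0; resistances in Ω):
  Node 1: (V_1 - 15)/50 + (V_1 - 0)/300 = 0
Collecting terms: 0.02333 × V_1 = 0.3  =>  V_1 = 12.86 V
Power in each resistor, P = (ΔV)²/R:
  P_R1 = (15 - 12.86)²/50 = 0.09184 W
  P_R2 = (12.86 - 0)²/300 = 0.551 W
P_total = P_R1 + P_R2 = 0.6429 W

Final answer: 0.6429 W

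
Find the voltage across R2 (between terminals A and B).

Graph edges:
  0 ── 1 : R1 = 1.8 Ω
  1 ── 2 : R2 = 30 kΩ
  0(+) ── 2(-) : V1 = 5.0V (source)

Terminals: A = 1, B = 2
R1 and R2 are in series across V1 (node 0 → node 1 → node 2), and the output A–B is taken across R2, so this is a voltage divider.
Series current: I = V1/(R1 + R2) = 5/(1.8 + 30000) = 5/30000 = 0.0001667 A
V_R2 = I × R2 = V1 × R2/(R1 + R2) = 5 × 30000/30000 = 5 V

Final answer: 5 V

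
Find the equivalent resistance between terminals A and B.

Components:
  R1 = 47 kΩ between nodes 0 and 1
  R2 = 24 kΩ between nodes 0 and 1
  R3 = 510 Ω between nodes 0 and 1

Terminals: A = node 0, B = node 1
Reduce the network between node 0 (A) and node 1 (B) by series/parallel combination:
  Rp1 = R1 ‖ R2 ‖ R3 (parallel, all between nodes 0 and 1) = 1/(1/47000 + 1/24000 + 1/510) = 494.1 Ω
R_eq = 494.1 Ω

Final answer: 494.1 Ω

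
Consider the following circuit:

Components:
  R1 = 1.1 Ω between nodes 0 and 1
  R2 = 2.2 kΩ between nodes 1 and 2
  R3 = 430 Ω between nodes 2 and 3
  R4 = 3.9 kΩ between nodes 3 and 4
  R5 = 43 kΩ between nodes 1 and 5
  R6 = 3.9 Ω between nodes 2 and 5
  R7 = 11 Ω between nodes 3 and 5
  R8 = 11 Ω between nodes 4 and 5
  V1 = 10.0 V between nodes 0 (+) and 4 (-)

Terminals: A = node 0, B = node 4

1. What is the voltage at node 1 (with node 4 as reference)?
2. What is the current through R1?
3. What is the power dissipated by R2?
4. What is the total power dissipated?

Nodal analysis, taking node 4 as the 0 V reference.
Source V1 fixes V_0 = 10 V.
KCL at each unknown node (sum of currents leaving = 0; resistances in Ω):
  Node 1: (V_1 - 10)/1.1 + (V_1 - V_2)/2200 + (V_1 - V_5)/43000 = 0
  Node 2: (V_2 - V_1)/2200 + (V_2 - V_3)/430 + (V_2 - V_5)/3.9 = 0
  Node 3: (V_3 - V_2)/430 + (V_3 - 0)/3900 + (V_3 - V_5)/11 = 0
  Node 5: (V_5 - V_1)/43000 + (V_5 - V_2)/3.9 + (V_5 - V_3)/11 + (V_5 - 0)/11 = 0
Collecting terms (coefficients in siemens):
  0.9096·V_1 - 0.0004545·V_2 - 0.00002326·V_5 = 9.091
  0.2592·V_2 - 0.0004545·V_1 - 0.002326·V_3 - 0.2564·V_5 = 0
  0.09349·V_3 - 0.002326·V_2 - 0.09091·V_5 = 0
  0.4383·V_5 - 0.00002326·V_1 - 0.2564·V_2 - 0.09091·V_3 = 0
Solving these 4 simultaneous equations (Gaussian elimination) gives:
  V_1 = 9.995 V, V_2 = 0.06946 V, V_3 = 0.05231 V, V_5 = 0.05202 V
Part 1:
  Read off the nodal solution: V_1 = 9.995 V
Part 2:
  I_R1 = (V_0 - V_1)/R1 = (10 - 9.995)/1.1 = 0.004743 A
  Magnitude: I_R1 = 0.004743 A
Part 3:
  I_R2 = (V_1 - V_2)/R2 = (9.995 - 0.06946)/2200 = 0.004512 A
  P_R2 = I_R2² × R2 = (0.004512)² × 2200 = 0.04478 W
Part 4:
  Power in each resistor, P = (ΔV)²/R:
    P_R1 = (10 - 9.995)²/1.1 = 0.00002474 W
    P_R2 = (9.995 - 0.06946)²/2200 = 0.04478 W
    P_R3 = (0.06946 - 0.05231)²/430 = 0.0000006839 W
    P_R4 = (0.05231 - 0)²/3900 = 0.0000007017 W
    P_R5 = (9.995 - 0.05202)²/43000 = 0.002299 W
    P_R6 = (0.06946 - 0.05202)²/3.9 = 0.00007798 W
    P_R7 = (0.05231 - 0.05202)²/11 = 0.000000007705 W
    P_R8 = (0 - 0.05202)²/11 = 0.000246 W
  P_total = P_R1 + P_R2 + P_R3 + P_R4 + P_R5 + P_R6 + P_R7 + P_R8 = 0.04743 W

Final answers:
1. V_1 = 9.995 V
2. I_R1 = 0.004743 A
3. P_R2 = 0.04478 W
4. P_total = 0.04743 W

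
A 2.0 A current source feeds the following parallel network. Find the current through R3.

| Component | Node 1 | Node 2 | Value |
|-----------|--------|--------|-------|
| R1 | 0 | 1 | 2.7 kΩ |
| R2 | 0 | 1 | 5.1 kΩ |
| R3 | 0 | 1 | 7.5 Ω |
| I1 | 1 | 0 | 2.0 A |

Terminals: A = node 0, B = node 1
All resistors sit directly between nodes 0 and 1, so they are in parallel and share one voltage V; the full source current 2 A splits among them.
1/R_par = 1/2700 + 1/5100 + 1/7.5 = 0.1339 S  =>  R_par = 7.468 Ω
V = I × R_par = 2 × 7.468 = 14.94 V
I_R3 = V/R3 = 14.94/7.5 = 1.992 A

Final answer: 1.992 A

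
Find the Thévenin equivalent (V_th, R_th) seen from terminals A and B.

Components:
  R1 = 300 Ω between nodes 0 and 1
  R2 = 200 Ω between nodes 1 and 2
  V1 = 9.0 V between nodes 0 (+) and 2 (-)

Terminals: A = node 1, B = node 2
Step 1 — V_th is the open-circuit voltage V_A - V_B (nothing connected across the terminals).
Nodal analysis, taking node 2 as the 0 V reference.
Source V1 fixes V_0 = 9 V.
KCL at each unknown node (sum of currents leaving = 0; resistances in Ω):
  Node 1: (V_1 - 9)/300 + (V_1 - 0)/200 = 0
Collecting terms: 0.008333 × V_1 = 0.03  =>  V_1 = 3.6 V
V_th = V_1 - V_2 = 3.6 - 0 = 3.6 V
Step 2 — R_th: zero the source — replace V1 by a short circuit (node 2 merges into node 0) — and find the resistance seen between A (node 1) and B (node 0).
Reduce the network between node 1 (A) and node 0 (B) by series/parallel combination:
  Rp1 = R1 ‖ R2 (parallel, both between nodes 0 and 1) = 1/(1/300 + 1/200) = 120 Ω
R_th = 120 Ω

Final answer: V_th = 3.6 V, R_th = 120 Ω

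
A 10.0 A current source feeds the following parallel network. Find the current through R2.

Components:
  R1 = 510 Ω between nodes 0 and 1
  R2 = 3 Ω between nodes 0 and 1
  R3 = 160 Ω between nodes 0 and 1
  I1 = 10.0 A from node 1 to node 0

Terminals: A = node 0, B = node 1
All resistors sit directly between nodes 0 and 1, so they are in parallel and share one voltage V; the full source current 10 A splits among them.
1/R_par = 1/510 + 1/3 + 1/160 = 0.3415 S  =>  R_par = 2.928 Ω
V = I × R_par = 10 × 2.928 = 29.28 V
I_R2 = V/R2 = 29.28/3 = 9.76 A

Final answer: 9.76 A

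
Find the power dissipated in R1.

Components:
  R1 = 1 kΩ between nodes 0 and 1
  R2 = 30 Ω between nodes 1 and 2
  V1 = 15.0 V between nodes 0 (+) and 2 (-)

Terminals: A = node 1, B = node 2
Nodal analysis, taking node 2 as the 0 V reference.
Source V1 fixes V_0 = 15 V.
KCL at each unknown node (sum of currents leaving = 0; resistances in Ω):
  Node 1: (V_1 - 15)/1000 + (V_1 - 0)/30 = 0
Collecting terms: 0.03433 × V_1 = 0.015  =>  V_1 = 0.4369 V
I_R1 = (V_0 - V_1)/R1 = (15 - 0.4369)/1000 = 0.01456 A
P_R1 = I_R1² × R1 = (0.01456)² × 1000 = 0.2121 W

Final answer: 0.2121 W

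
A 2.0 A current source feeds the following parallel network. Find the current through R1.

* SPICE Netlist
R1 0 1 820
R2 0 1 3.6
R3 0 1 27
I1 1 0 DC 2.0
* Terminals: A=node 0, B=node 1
All resistors sit directly between nodes 0 and 1, so they are in parallel and share one voltage V; the full source current 2 A splits among them.
1/R_par = 1/820 + 1/3.6 + 1/27 = 0.316 S  =>  R_par = 3.164 Ω
V = I × R_par = 2 × 3.164 = 6.328 V
I_R1 = V/R1 = 6.328/820 = 0.007718 A

Final answer: 0.007718 A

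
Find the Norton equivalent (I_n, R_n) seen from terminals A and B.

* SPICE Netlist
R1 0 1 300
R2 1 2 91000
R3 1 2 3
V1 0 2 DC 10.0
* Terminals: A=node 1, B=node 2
Find the Thévenin equivalent first; then I_n = V_th/R_th and R_n = R_th.
Step 1 — V_th is the open-circuit voltage V_A - V_B (nothing connected across the terminals).
Nodal analysis, taking node 2 as the 0 V reference.
Source V1 fixes V_0 = 10 V.
KCL at each unknown node (sum of currents leaving = 0; resistances in Ω):
  Node 1: (V_1 - 10)/300 + (V_1 - 0)/91000 + (V_1 - 0)/3 = 0
Collecting terms: 0.3367 × V_1 = 0.03333  =>  V_1 = 0.09901 V
V_th = V_1 - V_2 = 0.09901 - 0 = 0.09901 V
Step 2 — R_th: zero the source — replace V1 by a short circuit (node 2 merges into node 0) — and find the resistance seen between A (node 1) and B (node 0).
Reduce the network between node 1 (A) and node 0 (B) by series/parallel combination:
  Rp1 = R1 ‖ R2 ‖ R3 (parallel, all between nodes 0 and 1) = 1/(1/300 + 1/91000 + 1/3) = 2.97 Ω
R_th = 2.97 Ω
I_n = V_th/R_th = 0.09901/2.97 = 0.03333 A, and R_n = R_th = 2.97 Ω

Final answer: I_n = 0.03333 A, R_n = 2.97 Ω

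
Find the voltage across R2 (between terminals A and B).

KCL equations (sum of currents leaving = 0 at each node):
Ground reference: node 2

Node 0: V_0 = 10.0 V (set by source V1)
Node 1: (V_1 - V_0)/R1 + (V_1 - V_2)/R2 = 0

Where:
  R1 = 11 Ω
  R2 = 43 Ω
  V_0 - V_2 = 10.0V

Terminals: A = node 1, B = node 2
R1 and R2 are in series across V1 (node 0 → node 1 → node 2), and the output A–B is taken across R2, so this is a voltage divider.
Series current: I = V1/(R1 + R2) = 10/(11 + 43) = 10/54 = 0.1852 A
V_R2 = I × R2 = V1 × R2/(R1 + R2) = 10 × 43/54 = 7.963 V

Final answer: 7.963 V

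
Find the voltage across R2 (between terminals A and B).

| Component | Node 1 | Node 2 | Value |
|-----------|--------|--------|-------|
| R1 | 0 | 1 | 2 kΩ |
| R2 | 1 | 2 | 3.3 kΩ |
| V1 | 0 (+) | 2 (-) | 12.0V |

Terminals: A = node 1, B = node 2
R1 and R2 are in series across V1 (node 0 → node 1 → node 2), and the output A–B is taken across R2, so this is a voltage divider.
Series current: I = V1/(R1 + R2) = 12/(2000 + 3300) = 12/5300 = 0.002264 A
V_R2 = I × R2 = V1 × R2/(R1 + R2) = 12 × 3300/5300 = 7.472 V

Final answer: 7.472 V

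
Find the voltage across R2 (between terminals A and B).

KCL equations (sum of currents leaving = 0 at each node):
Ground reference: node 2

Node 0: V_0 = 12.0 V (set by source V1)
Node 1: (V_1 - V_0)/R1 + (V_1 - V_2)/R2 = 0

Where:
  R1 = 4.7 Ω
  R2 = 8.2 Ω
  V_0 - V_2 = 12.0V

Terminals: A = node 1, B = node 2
R1 and R2 are in series across V1 (node 0 → node 1 → node 2), and the output A–B is taken across R2, so this is a voltage divider.
Series current: I = V1/(R1 + R2) = 12/(4.7 + 8.2) = 12/12.9 = 0.9302 A
V_R2 = I × R2 = V1 × R2/(R1 + R2) = 12 × 8.2/12.9 = 7.628 V

Final answer: 7.628 V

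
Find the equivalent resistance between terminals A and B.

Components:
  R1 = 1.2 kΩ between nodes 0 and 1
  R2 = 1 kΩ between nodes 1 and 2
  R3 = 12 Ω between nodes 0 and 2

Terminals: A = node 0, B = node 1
Reduce the network between node 0 (A) and node 1 (B) by series/parallel combination:
  Rs1 = R3 + R2 (series, joined only at node 2) = 12 + 1000 = 1012 Ω
  Rp1 = R1 ‖ Rs1 (parallel, both between nodes 0 and 1) = 1/(1/1200 + 1/1012) = 549 Ω
R_eq = 549 Ω

Final answer: 549 Ω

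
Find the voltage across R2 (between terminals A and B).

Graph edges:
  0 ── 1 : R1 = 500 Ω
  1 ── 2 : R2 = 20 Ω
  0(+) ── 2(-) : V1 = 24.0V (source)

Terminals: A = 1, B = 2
R1 and R2 are in series across V1 (node 0 → node 1 → node 2), and the output A–B is taken across R2, so this is a voltage divider.
Series current: I = V1/(R1 + R2) = 24/(500 + 20) = 24/520 = 0.04615 A
V_R2 = I × R2 = V1 × R2/(R1 + R2) = 24 × 20/520 = 0.9231 V

Final answer: 0.9231 V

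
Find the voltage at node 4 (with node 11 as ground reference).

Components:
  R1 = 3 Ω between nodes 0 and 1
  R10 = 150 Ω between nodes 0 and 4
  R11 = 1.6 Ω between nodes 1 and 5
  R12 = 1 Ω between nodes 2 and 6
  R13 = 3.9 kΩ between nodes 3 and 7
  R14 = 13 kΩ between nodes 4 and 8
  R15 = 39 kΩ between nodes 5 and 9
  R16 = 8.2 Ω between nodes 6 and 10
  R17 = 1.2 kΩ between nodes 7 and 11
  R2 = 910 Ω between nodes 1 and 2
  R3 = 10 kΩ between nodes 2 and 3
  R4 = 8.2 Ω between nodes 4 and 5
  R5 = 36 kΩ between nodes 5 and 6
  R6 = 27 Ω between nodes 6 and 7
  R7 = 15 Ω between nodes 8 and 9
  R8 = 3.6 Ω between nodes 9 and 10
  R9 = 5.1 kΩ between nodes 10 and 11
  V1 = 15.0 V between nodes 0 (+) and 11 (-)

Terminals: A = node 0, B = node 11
Nodal analysis, taking node 11 as the 0 V reference.
Source V1 fixes V_0 = 15 V.
KCL at each unknown node (sum of currents leaving = 0; resistances in Ω):
  Node 1: (V_1 - 15)/3 + (V_1 - V_2)/910 + (V_1 - V_5)/1.6 = 0
  Node 2: (V_2 - V_1)/910 + (V_2 - V_3)/10000 + (V_2 - V_6)/1 = 0
  Node 3: (V_3 - V_2)/10000 + (V_3 - V_7)/3900 = 0
  Node 4: (V_4 - V_5)/8.2 + (V_4 - 15)/150 + (V_4 - V_8)/13000 = 0
  Node 5: (V_5 - V_4)/8.2 + (V_5 - V_6)/36000 + (V_5 - V_1)/1.6 + (V_5 - V_9)/39000 = 0
  Node 6: (V_6 - V_5)/36000 + (V_6 - V_7)/27 + (V_6 - V_2)/1 + (V_6 - V_10)/8.2 = 0
  Node 7: (V_7 - V_6)/27 + (V_7 - V_3)/3900 + (V_7 - 0)/1200 = 0
  Node 8: (V_8 - V_9)/15 + (V_8 - V_4)/13000 = 0
  Node 9: (V_9 - V_8)/15 + (V_9 - V_10)/3.6 + (V_9 - V_5)/39000 = 0
  Node 10: (V_10 - V_9)/3.6 + (V_10 - 0)/5100 + (V_10 - V_6)/8.2 = 0
Collecting terms (coefficients in siemens):
  0.9594·V_1 - 0.001099·V_2 - 0.625·V_5 = 5
  1.001·V_2 - 0.001099·V_1 - 0.0001·V_3 - 1·V_6 = 0
  0.0003564·V_3 - 0.0001·V_2 - 0.0002564·V_7 = 0
  0.1287·V_4 - 0.122·V_5 - 0.00007692·V_8 = 0.1
  0.747·V_5 - 0.625·V_1 - 0.122·V_4 - 0.00002778·V_6 - 0.00002564·V_9 = 0
  1.159·V_6 - 1·V_2 - 0.00002778·V_5 - 0.03704·V_7 - 0.122·V_10 = 0
  0.03813·V_7 - 0.0002564·V_3 - 0.03704·V_6 = 0
  0.06674·V_8 - 0.00007692·V_4 - 0.06667·V_9 = 0
  0.3445·V_9 - 0.00002564·V_5 - 0.06667·V_8 - 0.2778·V_10 = 0
  0.3999·V_10 - 0.122·V_6 - 0.2778·V_9 = 0
Solving these 10 simultaneous equations (Gaussian elimination) gives:
  V_1 = 14.98 V, V_2 = 8.221 V, V_3 = 8.086 V, V_4 = 14.97 V
  V_5 = 14.97 V, V_6 = 8.214 V, V_7 = 8.033 V, V_8 = 8.216 V
  V_9 = 8.209 V, V_10 = 8.206 V
The requested potential is V_4 = 14.97 V.

Final answer: V_4 = 14.97 V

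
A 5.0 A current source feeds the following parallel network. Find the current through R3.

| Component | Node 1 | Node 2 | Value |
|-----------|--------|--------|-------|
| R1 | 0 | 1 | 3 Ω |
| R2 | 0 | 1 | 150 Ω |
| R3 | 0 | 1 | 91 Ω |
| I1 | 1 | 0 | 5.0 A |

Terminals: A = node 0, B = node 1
All resistors sit directly between nodes 0 and 1, so they are in parallel and share one voltage V; the full source current 5 A splits among them.
1/R_par = 1/3 + 1/150 + 1/91 = 0.351 S  =>  R_par = 2.849 Ω
V = I × R_par = 5 × 2.849 = 14.25 V
I_R3 = V/R3 = 14.25/91 = 0.1565 A

Final answer: 0.1565 A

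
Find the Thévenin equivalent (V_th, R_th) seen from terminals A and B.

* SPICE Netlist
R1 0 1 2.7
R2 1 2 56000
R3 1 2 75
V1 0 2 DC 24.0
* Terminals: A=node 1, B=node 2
Step 1 — V_th is the open-circuit voltage V_A - V_B (nothing connected across the terminals).
Nodal analysis, taking node 2 as the 0 V reference.
Source V1 fixes V_0 = 24 V.
KCL at each unknown node (sum of currents leaving = 0; resistances in Ω):
  Node 1: (V_1 - 24)/2.7 + (V_1 - 0)/56000 + (V_1 - 0)/75 = 0
Collecting terms: 0.3837 × V_1 = 8.889  =>  V_1 = 23.16 V
V_th = V_1 - V_2 = 23.16 - 0 = 23.16 V
Step 2 — R_th: zero the source — replace V1 by a short circuit (node 2 merges into node 0) — and find the resistance seen between A (node 1) and B (node 0).
Reduce the network between node 1 (A) and node 0 (B) by series/parallel combination:
  Rp1 = R1 ‖ R2 ‖ R3 (parallel, all between nodes 0 and 1) = 1/(1/2.7 + 1/56000 + 1/75) = 2.606 Ω
R_th = 2.606 Ω

Final answer: V_th = 23.16 V, R_th = 2.606 Ω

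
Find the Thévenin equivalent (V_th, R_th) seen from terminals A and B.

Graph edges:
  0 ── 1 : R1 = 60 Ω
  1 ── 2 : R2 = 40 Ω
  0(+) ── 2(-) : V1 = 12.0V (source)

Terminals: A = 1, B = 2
Step 1 — V_th is the open-circuit voltage V_A - V_B (nothing connected across the terminals).
Nodal analysis, taking node 2 as the 0 V reference.
Source V1 fixes V_0 = 12 V.
KCL at each unknown node (sum of currents leaving = 0; resistances in Ω):
  Node 1: (V_1 - 12)/60 + (V_1 - 0)/40 = 0
Collecting terms: 0.04167 × V_1 = 0.2  =>  V_1 = 4.8 V
V_th = V_1 - V_2 = 4.8 - 0 = 4.8 V
Step 2 — R_th: zero the source — replace V1 by a short circuit (node 2 merges into node 0) — and find the resistance seen between A (node 1) and B (node 0).
Reduce the network between node 1 (A) and node 0 (B) by series/parallel combination:
  Rp1 = R1 ‖ R2 (parallel, both between nodes 0 and 1) = 1/(1/60 + 1/40) = 24 Ω
R_th = 24 Ω

Final answer: V_th = 4.8 V, R_th = 24 Ω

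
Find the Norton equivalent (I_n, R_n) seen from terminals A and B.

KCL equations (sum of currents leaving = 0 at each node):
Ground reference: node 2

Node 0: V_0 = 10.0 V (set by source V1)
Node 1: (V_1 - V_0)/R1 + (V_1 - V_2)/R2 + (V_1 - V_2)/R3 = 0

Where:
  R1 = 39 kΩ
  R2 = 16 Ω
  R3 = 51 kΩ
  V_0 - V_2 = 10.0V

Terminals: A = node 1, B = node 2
Find the Thévenin equivalent first; then I_n = V_th/R_th and R_n = R_th.
Step 1 — V_th is the open-circuit voltage V_A - V_B (nothing connected across the terminals).
Nodal analysis, taking node 2 as the 0 V reference.
Source V1 fixes V_0 = 10 V.
KCL at each unknown node (sum of currents leaving = 0; resistances in Ω):
  Node 1: (V_1 - 10)/39000 + (V_1 - 0)/16 + (V_1 - 0)/51000 = 0
Collecting terms: 0.06255 × V_1 = 0.0002564  =>  V_1 = 0.0041 V
V_th = V_1 - V_2 = 0.0041 - 0 = 0.0041 V
Step 2 — R_th: zero the source — replace V1 by a short circuit (node 2 merges into node 0) — and find the resistance seen between A (node 1) and B (node 0).
Reduce the network between node 1 (A) and node 0 (B) by series/parallel combination:
  Rp1 = R1 ‖ R2 ‖ R3 (parallel, all between nodes 0 and 1) = 1/(1/39000 + 1/16 + 1/51000) = 15.99 Ω
R_th = 15.99 Ω
I_n = V_th/R_th = 0.0041/15.99 = 0.0002564 A, and R_n = R_th = 15.99 Ω

Final answer: I_n = 0.0002564 A, R_n = 15.99 Ω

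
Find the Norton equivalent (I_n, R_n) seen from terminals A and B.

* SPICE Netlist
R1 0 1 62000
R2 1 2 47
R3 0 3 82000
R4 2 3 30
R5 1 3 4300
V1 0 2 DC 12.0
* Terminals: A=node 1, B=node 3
Find the Thévenin equivalent first; then I_n = V_th/R_th and R_n = R_th.
Step 1 — V_th is the open-circuit voltage V_A - V_B (nothing connected across the terminals).
Nodal analysis, taking node 2 as the 0 V reference.
Source V1 fixes V_0 = 12 V.
KCL at each unknown node (sum of currents leaving = 0; resistances in Ω):
  Node 1: (V_1 - 12)/62000 + (V_1 - 0)/47 + (V_1 - V_3)/4300 = 0
  Node 3: (V_3 - 12)/82000 + (V_3 - 0)/30 + (V_3 - V_1)/4300 = 0
Collecting terms (coefficients in siemens):
  0.02153·V_1 - 0.0002326·V_3 = 0.0001935
  0.03358·V_3 - 0.0002326·V_1 = 0.0001463
Determinant D = (0.02153)(0.03358) - (-0.0002326)(-0.0002326) = 0.0007227
V_1 = [(0.0001935)(0.03358) - (-0.0002326)(0.0001463)]/D = 0.009039 V
V_3 = [(0.02153)(0.0001463) - (0.0001935)(-0.0002326)]/D = 0.004421 V
V_th = V_1 - V_3 = 0.009039 - 0.004421 = 0.004619 V
Step 2 — R_th: zero the source — replace V1 by a short circuit (node 2 merges into node 0) — and find the resistance seen between A (node 1) and B (node 3).
Reduce the network between node 1 (A) and node 3 (B) by series/parallel combination:
  Rp1 = R1 ‖ R2 (parallel, both between nodes 0 and 1) = 1/(1/62000 + 1/47) = 46.96 Ω
  Rp2 = R3 ‖ R4 (parallel, both between nodes 0 and 3) = 1/(1/82000 + 1/30) = 29.99 Ω
  Rs1 = Rp1 + Rp2 (series, joined only at node 0) = 46.96 + 29.99 = 76.95 Ω
  Rp3 = R5 ‖ Rs1 (parallel, both between nodes 1 and 3) = 1/(1/4300 + 1/76.95) = 75.6 Ω
R_th = 75.6 Ω
I_n = V_th/R_th = 0.004619/75.6 = 0.00006109 A, and R_n = R_th = 75.6 Ω

Final answer: I_n = 6.109e-05 A, R_n = 75.6 Ω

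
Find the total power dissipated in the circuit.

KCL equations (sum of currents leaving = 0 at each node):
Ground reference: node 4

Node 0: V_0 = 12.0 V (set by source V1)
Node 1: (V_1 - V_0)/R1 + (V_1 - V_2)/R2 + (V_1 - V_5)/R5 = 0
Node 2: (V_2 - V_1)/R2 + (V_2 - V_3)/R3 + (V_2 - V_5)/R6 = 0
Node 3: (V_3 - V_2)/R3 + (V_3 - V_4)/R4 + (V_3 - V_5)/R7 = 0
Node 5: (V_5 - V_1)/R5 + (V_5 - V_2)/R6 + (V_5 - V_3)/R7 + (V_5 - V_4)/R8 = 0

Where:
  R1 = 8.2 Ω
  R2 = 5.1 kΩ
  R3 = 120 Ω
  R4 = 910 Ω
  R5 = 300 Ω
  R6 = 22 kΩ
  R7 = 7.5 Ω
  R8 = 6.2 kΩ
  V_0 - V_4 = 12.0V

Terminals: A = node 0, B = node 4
Nodal analysis, taking node 4 as the 0 V reference.
Source V1 fixes V_0 = 12 V.
KCL at each unknown node (sum of currents leaving = 0; resistances in Ω):
  Node 1: (V_1 - 12)/8.2 + (V_1 - V_2)/5100 + (V_1 - V_5)/300 = 0
  Node 2: (V_2 - V_1)/5100 + (V_2 - V_3)/120 + (V_2 - V_5)/22000 = 0
  Node 3: (V_3 - V_2)/120 + (V_3 - 0)/910 + (V_3 - V_5)/7.5 = 0
  Node 5: (V_5 - V_1)/300 + (V_5 - V_2)/22000 + (V_5 - V_3)/7.5 + (V_5 - 0)/6200 = 0
Collecting terms (coefficients in siemens):
  0.1255·V_1 - 0.0001961·V_2 - 0.003333·V_5 = 1.463
  0.008575·V_2 - 0.0001961·V_1 - 0.008333·V_3 - 0.00004545·V_5 = 0
  0.1428·V_3 - 0.008333·V_2 - 0.1333·V_5 = 0
  0.1369·V_5 - 0.003333·V_1 - 0.00004545·V_2 - 0.1333·V_3 = 0
Solving these 4 simultaneous equations (Gaussian elimination) gives:
  V_1 = 11.91 V, V_2 = 8.797 V, V_3 = 8.724 V, V_5 = 8.791 V
Power in each resistor, P = (ΔV)²/R:
  P_R1 = (12 - 11.91)²/8.2 = 0.0009931 W
  P_R2 = (11.91 - 8.797)²/5100 = 0.0019 W
  P_R3 = (8.797 - 8.724)²/120 = 0.00004466 W
  P_R4 = (8.724 - 0)²/910 = 0.08364 W
  P_R5 = (11.91 - 8.791)²/300 = 0.03241 W
  P_R6 = (8.797 - 8.791)²/22000 = 0.00000000157 W
  P_R7 = (8.724 - 8.791)²/7.5 = 0.0006044 W
  P_R8 = (0 - 8.791)²/6200 = 0.01247 W
P_total = P_R1 + P_R2 + P_R3 + P_R4 + P_R5 + P_R6 + P_R7 + P_R8 = 0.1321 W

Final answer: 0.1321 W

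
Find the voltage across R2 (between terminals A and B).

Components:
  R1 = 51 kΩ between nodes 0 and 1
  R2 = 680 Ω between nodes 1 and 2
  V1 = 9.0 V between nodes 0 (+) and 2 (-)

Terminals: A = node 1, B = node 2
R1 and R2 are in series across V1 (node 0 → node 1 → node 2), and the output A–B is taken across R2, so this is a voltage divider.
Series current: I = V1/(R1 + R2) = 9/(51000 + 680) = 9/51680 = 0.0001741 A
V_R2 = I × R2 = V1 × R2/(R1 + R2) = 9 × 680/51680 = 0.1184 V

Final answer: 0.1184 V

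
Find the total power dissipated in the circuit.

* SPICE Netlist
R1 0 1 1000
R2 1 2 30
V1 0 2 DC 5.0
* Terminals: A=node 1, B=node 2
Nodal analysis, taking node 2 as the 0 V reference.
Source V1 fixes V_0 = 5 V.
KCL at each unknown node (sum of currents leaving = 0; resistances in Ω):
  Node 1: (V_1 - 5)/1000 + (V_1 - 0)/30 = 0
Collecting terms: 0.03433 × V_1 = 0.005  =>  V_1 = 0.1456 V
Power in each resistor, P = (ΔV)²/R:
  P_R1 = (5 - 0.1456)²/1000 = 0.02356 W
  P_R2 = (0.1456 - 0)²/30 = 0.0007069 W
P_total = P_R1 + P_R2 = 0.02427 W

Final answer: 0.02427 W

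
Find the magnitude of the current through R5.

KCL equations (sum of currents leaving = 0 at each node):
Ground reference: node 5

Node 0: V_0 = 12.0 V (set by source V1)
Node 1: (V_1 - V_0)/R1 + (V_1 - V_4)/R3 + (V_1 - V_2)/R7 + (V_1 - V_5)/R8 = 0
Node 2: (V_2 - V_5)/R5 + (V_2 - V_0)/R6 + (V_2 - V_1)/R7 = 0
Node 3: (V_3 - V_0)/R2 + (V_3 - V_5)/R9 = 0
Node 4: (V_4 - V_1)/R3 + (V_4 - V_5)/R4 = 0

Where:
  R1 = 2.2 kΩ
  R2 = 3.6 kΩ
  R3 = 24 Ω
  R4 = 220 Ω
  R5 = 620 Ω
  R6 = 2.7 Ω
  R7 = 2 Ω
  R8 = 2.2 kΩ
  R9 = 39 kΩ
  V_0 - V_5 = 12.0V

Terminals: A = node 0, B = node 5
Nodal analysis, taking node 5 as the 0 V reference.
Source V1 fixes V_0 = 12 V.
KCL at each unknown node (sum of currents leaving = 0; resistances in Ω):
  Node 1: (V_1 - 12)/2200 + (V_1 - V_4)/24 + (V_1 - V_2)/2 + (V_1 - 0)/2200 = 0
  Node 2: (V_2 - 0)/620 + (V_2 - 12)/2.7 + (V_2 - V_1)/2 = 0
  Node 3: (V_3 - 12)/3600 + (V_3 - 0)/39000 = 0
  Node 4: (V_4 - V_1)/24 + (V_4 - 0)/220 = 0
Collecting terms (coefficients in siemens):
  0.5426·V_1 - 0.5·V_2 - 0.04167·V_4 = 0.005455
  0.872·V_2 - 0.5·V_1 = 4.444
  0.0003034·V_3 = 0.003333
  0.04621·V_4 - 0.04167·V_1 = 0
Solving these 4 simultaneous equations (Gaussian elimination) gives:
  V_1 = 11.7 V, V_2 = 11.81 V, V_3 = 10.99 V, V_4 = 10.55 V
I_R5 = (V_2 - V_5)/R5 = (11.81 - 0)/620 = 0.01904 A
|I_R5| = 0.01904 A

Final answer: |I_R5| = 0.01904 A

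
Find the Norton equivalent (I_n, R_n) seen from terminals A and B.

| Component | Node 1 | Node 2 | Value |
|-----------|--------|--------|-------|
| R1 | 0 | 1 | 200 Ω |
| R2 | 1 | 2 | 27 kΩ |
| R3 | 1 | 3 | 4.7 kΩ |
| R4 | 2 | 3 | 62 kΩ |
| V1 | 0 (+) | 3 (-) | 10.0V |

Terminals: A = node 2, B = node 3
Find the Thévenin equivalent first; then I_n = V_th/R_th and R_n = R_th.
Step 1 — V_th is the open-circuit voltage V_A - V_B (nothing connected across the terminals).
Nodal analysis, taking node 3 as the 0 V reference.
Source V1 fixes V_0 = 10 V.
KCL at each unknown node (sum of currents leaving = 0; resistances in Ω):
  Node 1: (V_1 - 10)/200 + (V_1 - V_2)/27000 + (V_1 - 0)/4700 = 0
  Node 2: (V_2 - V_1)/27000 + (V_2 - 0)/62000 = 0
Collecting terms (coefficients in siemens):
  0.00525·V_1 - 0.00003704·V_2 = 0.05
  0.00005317·V_2 - 0.00003704·V_1 = 0
Determinant D = (0.00525)(0.00005317) - (-0.00003704)(-0.00003704) = 0.0000002777
V_1 = [(0.05)(0.00005317) - (-0.00003704)(0)]/D = 9.571 V
V_2 = [(0.00525)(0) - (0.05)(-0.00003704)]/D = 6.668 V
V_th = V_2 - V_3 = 6.668 - 0 = 6.668 V
Step 2 — R_th: zero the source — replace V1 by a short circuit (node 3 merges into node 0) — and find the resistance seen between A (node 2) and B (node 0).
Reduce the network between node 2 (A) and node 0 (B) by series/parallel combination:
  Rp1 = R1 ‖ R3 (parallel, both between nodes 0 and 1) = 1/(1/200 + 1/4700) = 191.8 Ω
  Rs1 = R2 + Rp1 (series, joined only at node 1) = 27000 + 191.8 = 27190 Ω
  Rp2 = R4 ‖ Rs1 (parallel, both between nodes 0 and 2) = 1/(1/62000 + 1/27190) = 18900 Ω
R_th = 18.9 kΩ
I_n = V_th/R_th = 6.668/18900 = 0.0003527 A, and R_n = R_th = 18.9 kΩ

Final answer: I_n = 0.0003527 A, R_n = 18.9 kΩ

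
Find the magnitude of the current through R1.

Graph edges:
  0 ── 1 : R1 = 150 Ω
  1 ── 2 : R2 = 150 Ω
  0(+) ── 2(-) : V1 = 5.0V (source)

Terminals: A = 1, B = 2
Nodal analysis, taking node 2 as the 0 V reference.
Source V1 fixes V_0 = 5 V.
KCL at each unknown node (sum of currents leaving = 0; resistances in Ω):
  Node 1: (V_1 - 5)/150 + (V_1 - 0)/150 = 0
Collecting terms: 0.01333 × V_1 = 0.03333  =>  V_1 = 2.5 V
I_R1 = (V_0 - V_1)/R1 = (5 - 2.5)/150 = 0.01667 A
|I_R1| = 0.01667 A

Final answer: |I_R1| = 0.01667 A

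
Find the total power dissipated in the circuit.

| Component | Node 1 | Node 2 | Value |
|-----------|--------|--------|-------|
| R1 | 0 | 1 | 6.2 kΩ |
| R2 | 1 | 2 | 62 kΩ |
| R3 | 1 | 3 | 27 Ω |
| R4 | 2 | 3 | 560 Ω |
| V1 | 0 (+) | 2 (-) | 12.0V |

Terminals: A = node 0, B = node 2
Nodal analysis, taking node 2 as the 0 V reference.
Source V1 fixes V_0 = 12 V.
KCL at each unknown node (sum of currents leaving = 0; resistances in Ω):
  Node 1: (V_1 - 12)/6200 + (V_1 - 0)/62000 + (V_1 - V_3)/27 = 0
  Node 3: (V_3 - V_1)/27 + (V_3 - 0)/560 = 0
Collecting terms (coefficients in siemens):
  0.03721·V_1 - 0.03704·V_3 = 0.001935
  0.03882·V_3 - 0.03704·V_1 = 0
Determinant D = (0.03721)(0.03882) - (-0.03704)(-0.03704) = 0.00007303
V_1 = [(0.001935)(0.03882) - (-0.03704)(0)]/D = 1.029 V
V_3 = [(0.03721)(0) - (0.001935)(-0.03704)]/D = 0.9816 V
Power in each resistor, P = (ΔV)²/R:
  P_R1 = (12 - 1.029)²/6200 = 0.01941 W
  P_R2 = (1.029 - 0)²/62000 = 0.00001708 W
  P_R3 = (1.029 - 0.9816)²/27 = 0.00008296 W
  P_R4 = (0 - 0.9816)²/560 = 0.001721 W
P_total = P_R1 + P_R2 + P_R3 + P_R4 = 0.02123 W

Final answer: 0.02123 W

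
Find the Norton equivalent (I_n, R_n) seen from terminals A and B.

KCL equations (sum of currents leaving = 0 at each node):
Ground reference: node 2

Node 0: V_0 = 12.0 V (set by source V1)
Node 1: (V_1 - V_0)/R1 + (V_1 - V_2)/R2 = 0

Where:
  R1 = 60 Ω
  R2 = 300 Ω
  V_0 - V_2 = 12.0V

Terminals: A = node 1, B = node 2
Find the Thévenin equivalent first; then I_n = V_th/R_th and R_n = R_th.
Step 1 — V_th is the open-circuit voltage V_A - V_B (nothing connected across the terminals).
Nodal analysis, taking node 2 as the 0 V reference.
Source V1 fixes V_0 = 12 V.
KCL at each unknown node (sum of currents leaving = 0; resistances in Ω):
  Node 1: (V_1 - 12)/60 + (V_1 - 0)/300 = 0
Collecting terms: 0.02 × V_1 = 0.2  =>  V_1 = 10 V
V_th = V_1 - V_2 = 10 - 0 = 10 V
Step 2 — R_th: zero the source — replace V1 by a short circuit (node 2 merges into node 0) — and find the resistance seen between A (node 1) and B (node 0).
Reduce the network between node 1 (A) and node 0 (B) by series/parallel combination:
  Rp1 = R1 ‖ R2 (parallel, both between nodes 0 and 1) = 1/(1/60 + 1/300) = 50 Ω
R_th = 50 Ω
I_n = V_th/R_th = 10/50 = 0.2 A, and R_n = R_th = 50 Ω

Final answer: I_n = 0.2 A, R_n = 50 Ω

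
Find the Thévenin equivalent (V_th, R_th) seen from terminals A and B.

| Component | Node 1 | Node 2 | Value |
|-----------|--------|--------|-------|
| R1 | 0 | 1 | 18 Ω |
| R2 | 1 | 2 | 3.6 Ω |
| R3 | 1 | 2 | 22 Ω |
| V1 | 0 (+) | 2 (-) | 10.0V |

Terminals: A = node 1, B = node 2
Step 1 — V_th is the open-circuit voltage V_A - V_B (nothing connected across the terminals).
Nodal analysis, taking node 2 as the 0 V reference.
Source V1 fixes V_0 = 10 V.
KCL at each unknown node (sum of currents leaving = 0; resistances in Ω):
  Node 1: (V_1 - 10)/18 + (V_1 - 0)/3.6 + (V_1 - 0)/22 = 0
Collecting terms: 0.3788 × V_1 = 0.5556  =>  V_1 = 1.467 V
V_th = V_1 - V_2 = 1.467 - 0 = 1.467 V
Step 2 — R_th: zero the source — replace V1 by a short circuit (node 2 merges into node 0) — and find the resistance seen between A (node 1) and B (node 0).
Reduce the network between node 1 (A) and node 0 (B) by series/parallel combination:
  Rp1 = R1 ‖ R2 ‖ R3 (parallel, all between nodes 0 and 1) = 1/(1/18 + 1/3.6 + 1/22) = 2.64 Ω
R_th = 2.64 Ω

Final answer: V_th = 1.467 V, R_th = 2.64 Ω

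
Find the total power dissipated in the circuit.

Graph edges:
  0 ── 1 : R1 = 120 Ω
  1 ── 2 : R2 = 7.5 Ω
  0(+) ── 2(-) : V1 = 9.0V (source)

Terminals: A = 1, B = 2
Nodal analysis, taking node 2 as the 0 V reference.
Source V1 fixes V_0 = 9 V.
KCL at each unknown node (sum of currents leaving = 0; resistances in Ω):
  Node 1: (V_1 - 9)/120 + (V_1 - 0)/7.5 = 0
Collecting terms: 0.1417 × V_1 = 0.075  =>  V_1 = 0.5294 V
Power in each resistor, P = (ΔV)²/R:
  P_R1 = (9 - 0.5294)²/120 = 0.5979 W
  P_R2 = (0.5294 - 0)²/7.5 = 0.03737 W
P_total = P_R1 + P_R2 = 0.6353 W

Final answer: 0.6353 W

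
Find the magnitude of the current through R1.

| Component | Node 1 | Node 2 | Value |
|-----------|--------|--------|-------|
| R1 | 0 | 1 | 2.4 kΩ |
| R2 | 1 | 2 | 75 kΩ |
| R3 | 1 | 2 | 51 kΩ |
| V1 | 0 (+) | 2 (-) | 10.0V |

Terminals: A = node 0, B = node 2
Nodal analysis, taking node 2 as the 0 V reference.
Source V1 fixes V_0 = 10 V.
KCL at each unknown node (sum of currents leaving = 0; resistances in Ω):
  Node 1: (V_1 - 10)/2400 + (V_1 - 0)/75000 + (V_1 - 0)/51000 = 0
Collecting terms: 0.0004496 × V_1 = 0.004167  =>  V_1 = 9.267 V
I_R1 = (V_0 - V_1)/R1 = (10 - 9.267)/2400 = 0.0003053 A
|I_R1| = 0.0003053 A

Final answer: |I_R1| = 0.0003053 A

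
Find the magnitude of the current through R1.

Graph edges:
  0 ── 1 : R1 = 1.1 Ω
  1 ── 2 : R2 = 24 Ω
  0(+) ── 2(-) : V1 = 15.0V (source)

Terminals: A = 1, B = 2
Nodal analysis, taking node 2 as the 0 V reference.
Source V1 fixes V_0 = 15 V.
KCL at each unknown node (sum of currents leaving = 0; resistances in Ω):
  Node 1: (V_1 - 15)/1.1 + (V_1 - 0)/24 = 0
Collecting terms: 0.9508 × V_1 = 13.64  =>  V_1 = 14.34 V
I_R1 = (V_0 - V_1)/R1 = (15 - 14.34)/1.1 = 0.5976 A
|I_R1| = 0.5976 A

Final answer: |I_R1| = 0.5976 A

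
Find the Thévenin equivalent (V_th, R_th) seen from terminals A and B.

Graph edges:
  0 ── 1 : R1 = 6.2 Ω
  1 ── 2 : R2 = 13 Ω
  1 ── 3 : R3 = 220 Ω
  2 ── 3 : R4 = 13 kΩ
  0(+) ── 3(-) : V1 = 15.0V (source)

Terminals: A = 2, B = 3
Step 1 — V_th is the open-circuit voltage V_A - V_B (nothing connected across the terminals).
Nodal analysis, taking node 3 as the 0 V reference.
Source V1 fixes V_0 = 15 V.
KCL at each unknown node (sum of currents leaving = 0; resistances in Ω):
  Node 1: (V_1 - 15)/6.2 + (V_1 - V_2)/13 + (V_1 - 0)/220 = 0
  Node 2: (V_2 - V_1)/13 + (V_2 - 0)/13000 = 0
Collecting terms (coefficients in siemens):
  0.2428·V_1 - 0.07692·V_2 = 2.419
  0.077·V_2 - 0.07692·V_1 = 0
Determinant D = (0.2428)(0.077) - (-0.07692)(-0.07692) = 0.01278
V_1 = [(2.419)(0.077) - (-0.07692)(0)]/D = 14.58 V
V_2 = [(0.2428)(0) - (2.419)(-0.07692)]/D = 14.57 V
V_th = V_2 - V_3 = 14.57 - 0 = 14.57 V
Step 2 — R_th: zero the source — replace V1 by a short circuit (node 3 merges into node 0) — and find the resistance seen between A (node 2) and B (node 0).
Reduce the network between node 2 (A) and node 0 (B) by series/parallel combination:
  Rp1 = R1 ‖ R3 (parallel, both between nodes 0 and 1) = 1/(1/6.2 + 1/220) = 6.03 Ω
  Rs1 = R2 + Rp1 (series, joined only at node 1) = 13 + 6.03 = 19.03 Ω
  Rp2 = R4 ‖ Rs1 (parallel, both between nodes 0 and 2) = 1/(1/13000 + 1/19.03) = 19 Ω
R_th = 19 Ω

Final answer: V_th = 14.57 V, R_th = 19 Ω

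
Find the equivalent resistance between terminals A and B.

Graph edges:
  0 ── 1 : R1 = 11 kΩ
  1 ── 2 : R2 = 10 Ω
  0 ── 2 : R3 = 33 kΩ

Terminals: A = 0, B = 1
Reduce the network between node 0 (A) and node 1 (B) by series/parallel combination:
  Rs1 = R3 + R2 (series, joined only at node 2) = 33000 + 10 = 33010 Ω
  Rp1 = R1 ‖ Rs1 (parallel, both between nodes 0 and 1) = 1/(1/11000 + 1/33010) = 8251 Ω
R_eq = 8.251 kΩ

Final answer: 8.251 kΩ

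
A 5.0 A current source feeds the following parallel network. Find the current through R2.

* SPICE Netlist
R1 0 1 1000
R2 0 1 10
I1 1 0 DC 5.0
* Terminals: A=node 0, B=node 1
All resistors sit directly between nodes 0 and 1, so they are in parallel and share one voltage V; the full source current 5 A splits among them.
1/R_par = 1/1000 + 1/10 = 0.101 S  =>  R_par = 9.901 Ω
V = I × R_par = 5 × 9.901 = 49.5 V
I_R2 = V/R2 = 49.5/10 = 4.95 A

Final answer: 4.95 A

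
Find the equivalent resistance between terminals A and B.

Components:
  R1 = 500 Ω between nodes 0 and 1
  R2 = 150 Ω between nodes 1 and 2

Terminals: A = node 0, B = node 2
Reduce the network between node 0 (A) and node 2 (B) by series/parallel combination:
  Rs1 = R1 + R2 (series, joined only at node 1) = 500 + 150 = 650 Ω
R_eq = 650 Ω

Final answer: 650 Ω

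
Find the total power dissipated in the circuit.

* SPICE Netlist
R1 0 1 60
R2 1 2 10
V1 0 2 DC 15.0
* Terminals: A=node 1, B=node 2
Nodal analysis, taking node 2 as the 0 V reference.
Source V1 fixes V_0 = 15 V.
KCL at each unknown node (sum of currents leaving = 0; resistances in Ω):
  Node 1: (V_1 - 15)/60 + (V_1 - 0)/10 = 0
Collecting terms: 0.1167 × V_1 = 0.25  =>  V_1 = 2.143 V
Power in each resistor, P = (ΔV)²/R:
  P_R1 = (15 - 2.143)²/60 = 2.755 W
  P_R2 = (2.143 - 0)²/10 = 0.4592 W
P_total = P_R1 + P_R2 = 3.214 W

Final answer: 3.214 W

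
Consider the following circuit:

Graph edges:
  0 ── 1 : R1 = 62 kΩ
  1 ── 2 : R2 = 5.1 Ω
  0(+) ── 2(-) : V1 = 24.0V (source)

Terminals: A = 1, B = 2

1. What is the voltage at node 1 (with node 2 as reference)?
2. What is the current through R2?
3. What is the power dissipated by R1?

Nodal analysis, taking node 2 as the 0 V reference.
Source V1 fixes V_0 = 24 V.
KCL at each unknown node (sum of currents leaving = 0; resistances in Ω):
  Node 1: (V_1 - 24)/62000 + (V_1 - 0)/5.1 = 0
Collecting terms: 0.1961 × V_1 = 0.0003871  =>  V_1 = 0.001974 V
Part 1:
  Read off the nodal solution: V_1 = 0.001974 V
Part 2:
  I_R2 = (V_1 - V_2)/R2 = (0.001974 - 0)/5.1 = 0.0003871 A
  Magnitude: I_R2 = 0.0003871 A
Part 3:
  I_R1 = (V_0 - V_1)/R1 = (24 - 0.001974)/62000 = 0.0003871 A
  P_R1 = I_R1² × R1 = (0.0003871)² × 62000 = 0.009289 W

Final answers:
1. V_1 = 0.001974 V
2. I_R2 = 0.0003871 A
3. P_R1 = 0.009289 W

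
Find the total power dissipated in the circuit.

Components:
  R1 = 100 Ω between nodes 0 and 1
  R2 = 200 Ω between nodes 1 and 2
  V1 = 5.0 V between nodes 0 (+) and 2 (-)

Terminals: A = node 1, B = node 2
Nodal analysis, taking node 2 as the 0 V reference.
Source V1 fixes V_0 = 5 V.
KCL at each unknown node (sum of currents leaving = 0; resistances in Ω):
  Node 1: (V_1 - 5)/100 + (V_1 - 0)/200 = 0
Collecting terms: 0.015 × V_1 = 0.05  =>  V_1 = 3.333 V
Power in each resistor, P = (ΔV)²/R:
  P_R1 = (5 - 3.333)²/100 = 0.02778 W
  P_R2 = (3.333 - 0)²/200 = 0.05556 W
P_total = P_R1 + P_R2 = 0.08333 W

Final answer: 0.08333 W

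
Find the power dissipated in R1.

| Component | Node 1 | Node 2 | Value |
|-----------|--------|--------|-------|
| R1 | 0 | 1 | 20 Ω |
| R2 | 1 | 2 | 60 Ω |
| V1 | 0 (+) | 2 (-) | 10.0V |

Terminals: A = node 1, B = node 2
Nodal analysis, taking node 2 as the 0 V reference.
Source V1 fixes V_0 = 10 V.
KCL at each unknown node (sum of currents leaving = 0; resistances in Ω):
  Node 1: (V_1 - 10)/20 + (V_1 - 0)/60 = 0
Collecting terms: 0.06667 × V_1 = 0.5  =>  V_1 = 7.5 V
I_R1 = (V_0 - V_1)/R1 = (10 - 7.5)/20 = 0.125 A
P_R1 = I_R1² × R1 = (0.125)² × 20 = 0.3125 W

Final answer: 0.3125 W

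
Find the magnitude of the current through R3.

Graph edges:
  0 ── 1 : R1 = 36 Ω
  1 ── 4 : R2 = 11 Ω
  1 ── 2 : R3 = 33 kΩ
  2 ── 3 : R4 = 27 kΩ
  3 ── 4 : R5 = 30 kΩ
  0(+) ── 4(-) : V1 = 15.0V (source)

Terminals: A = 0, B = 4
Nodal analysis, taking node 4 as the 0 V reference.
Source V1 fixes V_0 = 15 V.
KCL at each unknown node (sum of currents leaving = 0; resistances in Ω):
  Node 1: (V_1 - 15)/36 + (V_1 - 0)/11 + (V_1 - V_2)/33000 = 0
  Node 2: (V_2 - V_1)/33000 + (V_2 - V_3)/27000 = 0
  Node 3: (V_3 - V_2)/27000 + (V_3 - 0)/30000 = 0
Collecting terms (coefficients in siemens):
  0.1187·V_1 - 0.0000303·V_2 = 0.4167
  0.00006734·V_2 - 0.0000303·V_1 - 0.00003704·V_3 = 0
  0.00007037·V_3 - 0.00003704·V_2 = 0
Solving these 3 simultaneous equations (Gaussian elimination) gives:
  V_1 = 3.51 V, V_2 = 2.223 V, V_3 = 1.17 V
I_R3 = (V_1 - V_2)/R3 = (3.51 - 2.223)/33000 = 0.000039 A
|I_R3| = 0.000039 A

Final answer: |I_R3| = 3.9e-05 A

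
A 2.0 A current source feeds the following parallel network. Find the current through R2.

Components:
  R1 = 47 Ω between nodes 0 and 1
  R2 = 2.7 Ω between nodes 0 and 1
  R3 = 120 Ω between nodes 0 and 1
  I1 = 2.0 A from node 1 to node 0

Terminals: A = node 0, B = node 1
All resistors sit directly between nodes 0 and 1, so they are in parallel and share one voltage V; the full source current 2 A splits among them.
1/R_par = 1/47 + 1/2.7 + 1/120 = 0.4 S  =>  R_par = 2.5 Ω
V = I × R_par = 2 × 2.5 = 5 V
I_R2 = V/R2 = 5/2.7 = 1.852 A

Final answer: 1.852 A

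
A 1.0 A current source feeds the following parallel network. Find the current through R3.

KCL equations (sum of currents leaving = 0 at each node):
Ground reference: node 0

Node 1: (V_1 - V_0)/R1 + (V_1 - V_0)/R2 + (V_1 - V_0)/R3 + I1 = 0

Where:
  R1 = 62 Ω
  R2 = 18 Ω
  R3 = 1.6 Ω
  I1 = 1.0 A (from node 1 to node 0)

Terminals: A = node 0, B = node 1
All resistors sit directly between nodes 0 and 1, so they are in parallel and share one voltage V; the full source current 1 A splits among them.
1/R_par = 1/62 + 1/18 + 1/1.6 = 0.6967 S  =>  R_par = 1.435 Ω
V = I × R_par = 1 × 1.435 = 1.435 V
I_R3 = V/R3 = 1.435/1.6 = 0.8971 A

Final answer: 0.8971 A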